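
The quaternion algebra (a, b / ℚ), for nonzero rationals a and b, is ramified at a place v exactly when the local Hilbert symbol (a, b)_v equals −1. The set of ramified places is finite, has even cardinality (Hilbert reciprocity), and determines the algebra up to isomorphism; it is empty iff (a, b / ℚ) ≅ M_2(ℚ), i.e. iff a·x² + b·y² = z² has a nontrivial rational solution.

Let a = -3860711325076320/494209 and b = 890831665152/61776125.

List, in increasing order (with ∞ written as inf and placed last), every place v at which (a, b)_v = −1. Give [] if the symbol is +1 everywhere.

Mod squares: a ≡ -6630, b ≡ 24310. Check v ∈ {∞, 2, 3, 5, 11, 13, 17, 19, 37, 41, 47}.
v=13: a=13^1·(≡3), b=13^1·(≡8) mod 13; (3|13)=+1, (8|13)=-1; (−1)^{1·1·6}·(+1)^1·(-1)^1 = -1.
v=3: a=3^5·(≡1), b=3^4·(≡1) mod 3; (1|3)=+1, (1|3)=+1; (−1)^{5·4·1}·(+1)^4·(+1)^5 = +1.
v=∞: -6630 < 0 and 24310 > 0  ⇒  (a,b)_∞ = +1.
v=19: a=19^-2·(≡6), b=19^-2·(≡16) mod 19; (6|19)=+1, (16|19)=+1; (−1)^{-2·-2·9}·(+1)^-2·(+1)^-2 = +1.
v=17: a=17^1·(≡8), b=17^1·(≡13) mod 17; (8|17)=+1, (13|17)=+1; (−1)^{1·1·8}·(+1)^1·(+1)^1 = +1.
v=2: v_2(a)=5, v_2(b)=11; units ≡ 5, 3 (mod 8); ε·ε+αω+βω = 0·1+5·1+11·1 ≡ 0  ⇒  (a,b)_2 = +1.
v=11: a=11^2·(≡9), b=11^1·(≡7) mod 11; (9|11)=+1, (7|11)=-1; (−1)^{2·1·5}·(+1)^1·(-1)^2 = +1.
v=37: a=37^-2·(≡33), b=37^-2·(≡1) mod 37; (33|37)=+1, (1|37)=+1; (−1)^{-2·-2·18}·(+1)^-2·(+1)^-2 = +1.
v=41: a=41^2·(≡15), b=41^0·(≡12) mod 41; (15|41)=-1, (12|41)=-1; (−1)^{2·0·20}·(-1)^0·(-1)^2 = +1.
v=5: a=5^1·(≡4), b=5^-3·(≡3) mod 5; (4|5)=+1, (3|5)=-1; (−1)^{1·-3·2}·(+1)^-3·(-1)^1 = -1.
v=47: a=47^2·(≡10), b=47^2·(≡44) mod 47; (10|47)=-1, (44|47)=-1; (−1)^{2·2·23}·(-1)^2·(-1)^2 = +1.
Ram(-6630, 24310) = {5, 13}; no ℚ_5-point on the conic.

[5, 13]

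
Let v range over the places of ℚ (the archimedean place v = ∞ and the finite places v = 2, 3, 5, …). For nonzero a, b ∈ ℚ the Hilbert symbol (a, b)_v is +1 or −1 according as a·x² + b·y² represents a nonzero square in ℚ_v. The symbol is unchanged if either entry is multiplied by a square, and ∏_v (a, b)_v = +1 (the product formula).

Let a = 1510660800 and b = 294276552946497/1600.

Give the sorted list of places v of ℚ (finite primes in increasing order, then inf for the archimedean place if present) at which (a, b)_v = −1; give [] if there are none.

[17, 19]

(a, b) ≡ (3, 3553) mod (ℚ^×)²; places V = {2, 3, 5, 11, 17, 19, ∞}.
(a,b)_5: α=2, u≡2; β=-2, v≡3 (mod 5); (2|5)=-1, (3|5)=-1; sign (−1)^0·-1^-2·-1^2 = +1.
(a,b)_19: α=0, u≡3; β=3, v≡7 (mod 19); (3|19)=-1, (7|19)=+1; sign (−1)^0·-1^3·+1^0 = -1.
(a,b)_17: α=2, u≡6; β=3, v≡14 (mod 17); (6|17)=-1, (14|17)=-1; sign (−1)^0·-1^3·-1^2 = -1.
(a,b)_∞: sgn(3)=+, sgn(3553)=+, so +1.
(a,b)_11: α=2, u≡9; β=3, v≡9 (mod 11); (9|11)=+1, (9|11)=+1; sign (−1)^0·+1^3·+1^2 = +1.
(a,b)_3: α=3, u≡1; β=8, v≡1 (mod 3); (1|3)=+1, (1|3)=+1; sign (−1)^0·+1^8·+1^3 = +1.
(a,b)_2: α=6, β=-6; u≡3, v≡1 (mod 8); ε(u)ε(v)=1·0, αω(v)=6·0, βω(u)=-6·1; sum ≡ 0  ⇒  +1.
(3, 3553 / ℚ) ramifies at {17, 19}: a division algebra.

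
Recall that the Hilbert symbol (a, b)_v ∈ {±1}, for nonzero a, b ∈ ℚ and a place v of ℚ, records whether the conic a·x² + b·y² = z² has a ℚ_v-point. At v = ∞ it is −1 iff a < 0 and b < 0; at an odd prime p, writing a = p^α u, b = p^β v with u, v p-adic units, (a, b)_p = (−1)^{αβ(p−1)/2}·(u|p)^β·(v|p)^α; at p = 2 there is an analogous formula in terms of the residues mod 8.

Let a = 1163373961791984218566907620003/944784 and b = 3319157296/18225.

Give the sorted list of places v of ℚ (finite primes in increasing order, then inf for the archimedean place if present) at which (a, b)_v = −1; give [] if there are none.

[2, 13, 37, 47]

(a, b) ≡ (835867, 25051) mod (ℚ^×)²; places V = {2, 3, 5, 7, 11, 13, 19, 29, 37, 41, 47, ∞}.
(a,b)_47: α=4, u≡22; β=1, v≡17 (mod 47); (22|47)=-1, (17|47)=+1; sign (−1)^0·-1^1·+1^4 = -1.
(a,b)_29: α=1, u≡15; β=0, v≡22 (mod 29); (15|29)=-1, (22|29)=+1; sign (−1)^0·-1^0·+1^1 = +1.
(a,b)_3: α=-10, u≡1; β=-6, v≡1 (mod 3); (1|3)=+1, (1|3)=+1; sign (−1)^0·+1^-6·+1^-10 = +1.
(a,b)_11: α=4, u≡8; β=0, v≡9 (mod 11); (8|11)=-1, (9|11)=+1; sign (−1)^0·-1^0·+1^4 = +1.
(a,b)_∞: sgn(835867)=+, sgn(25051)=+, so +1.
(a,b)_41: α=3, u≡37; β=1, v≡5 (mod 41); (37|41)=+1, (5|41)=+1; sign (−1)^0·+1^1·+1^3 = +1.
(a,b)_19: α=1, u≡15; β=0, v≡6 (mod 19); (15|19)=-1, (6|19)=+1; sign (−1)^0·-1^0·+1^1 = +1.
(a,b)_37: α=1, u≡12; β=0, v≡14 (mod 37); (12|37)=+1, (14|37)=-1; sign (−1)^0·+1^0·-1^1 = -1.
(a,b)_13: α=6, u≡7; β=3, v≡1 (mod 13); (7|13)=-1, (1|13)=+1; sign (−1)^0·-1^3·+1^6 = -1.
(a,b)_2: α=-4, β=4; u≡3, v≡3 (mod 8); ε(u)ε(v)=1·1, αω(v)=-4·1, βω(u)=4·1; sum ≡ 1  ⇒  -1.
(a,b)_7: α=4, u≡4; β=2, v≡6 (mod 7); (4|7)=+1, (6|7)=-1; sign (−1)^0·+1^2·-1^4 = +1.
(a,b)_5: α=0, u≡2; β=-2, v≡4 (mod 5); (2|5)=-1, (4|5)=+1; sign (−1)^0·-1^-2·+1^0 = +1.
Ram(835867, 25051) = {2, 13, 37, 47}; no ℚ_2-point on the conic.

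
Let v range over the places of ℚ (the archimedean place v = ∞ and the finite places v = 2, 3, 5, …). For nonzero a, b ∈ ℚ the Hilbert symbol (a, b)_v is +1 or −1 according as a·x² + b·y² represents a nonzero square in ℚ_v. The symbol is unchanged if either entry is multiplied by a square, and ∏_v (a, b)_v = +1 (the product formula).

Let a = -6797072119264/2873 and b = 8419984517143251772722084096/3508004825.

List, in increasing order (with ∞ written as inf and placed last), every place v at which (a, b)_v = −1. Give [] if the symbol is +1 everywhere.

[17, 29, 31, 37]

Mod squares: a ≡ -1130942, b ≡ 17. Check v ∈ {∞, 2, 3, 5, 7, 13, 17, 19, 29, 31, 37}.
v=19: a=19^4·(≡15), b=19^8·(≡4) mod 19; (15|19)=-1, (4|19)=+1; (−1)^{4·8·9}·(-1)^8·(+1)^4 = +1.
v=37: a=37^1·(≡26), b=37^2·(≡18) mod 37; (26|37)=+1, (18|37)=-1; (−1)^{1·2·18}·(+1)^2·(-1)^1 = -1.
v=5: a=5^0·(≡2), b=5^-2·(≡2) mod 5; (2|5)=-1, (2|5)=-1; (−1)^{0·-2·2}·(-1)^-2·(-1)^0 = +1.
v=13: a=13^-2·(≡7), b=13^-4·(≡1) mod 13; (7|13)=-1, (1|13)=+1; (−1)^{-2·-4·6}·(-1)^-4·(+1)^-2 = +1.
v=3: a=3^0·(≡1), b=3^6·(≡2) mod 3; (1|3)=+1, (2|3)=-1; (−1)^{0·6·1}·(+1)^6·(-1)^0 = +1.
v=2: v_2(a)=5, v_2(b)=8; units ≡ 1, 1 (mod 8); ε·ε+αω+βω = 0·0+5·0+8·0 ≡ 0  ⇒  (a,b)_2 = +1.
v=31: a=31^1·(≡9), b=31^2·(≡26) mod 31; (9|31)=+1, (26|31)=-1; (−1)^{1·2·15}·(+1)^2·(-1)^1 = -1.
v=29: a=29^1·(≡22), b=29^2·(≡27) mod 29; (22|29)=+1, (27|29)=-1; (−1)^{1·2·14}·(+1)^2·(-1)^1 = -1.
v=7: a=7^2·(≡5), b=7^4·(≡3) mod 7; (5|7)=-1, (3|7)=-1; (−1)^{2·4·3}·(-1)^4·(-1)^2 = +1.
v=∞: -1130942 < 0 and 17 > 0  ⇒  (a,b)_∞ = +1.
v=17: a=17^-1·(≡7), b=17^-3·(≡15) mod 17; (7|17)=-1, (15|17)=+1; (−1)^{-1·-3·8}·(-1)^-3·(+1)^-1 = -1.
|Ram(-1130942, 17)| = 4, even; anisotropic at {17, 29, 31, 37}.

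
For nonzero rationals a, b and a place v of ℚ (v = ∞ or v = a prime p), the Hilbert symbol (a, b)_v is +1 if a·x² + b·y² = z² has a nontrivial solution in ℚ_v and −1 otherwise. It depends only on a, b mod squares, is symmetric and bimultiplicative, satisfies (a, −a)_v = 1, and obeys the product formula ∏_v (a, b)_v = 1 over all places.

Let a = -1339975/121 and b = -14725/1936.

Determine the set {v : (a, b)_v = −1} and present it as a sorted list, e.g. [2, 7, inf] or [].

(a, b) ≡ (-53599, -589) mod (ℚ^×)²; places V = {2, 5, 7, 11, 13, 19, 31, ∞}.
(a,b)_2: α=0, β=-4; u≡1, v≡3 (mod 8); ε(u)ε(v)=0·1, αω(v)=0·1, βω(u)=-4·0; sum ≡ 0  ⇒  +1.
(a,b)_13: α=1, u≡7; β=0, v≡9 (mod 13); (7|13)=-1, (9|13)=+1; sign (−1)^0·-1^0·+1^1 = +1.
(a,b)_7: α=1, u≡2; β=0, v≡6 (mod 7); (2|7)=+1, (6|7)=-1; sign (−1)^0·+1^0·-1^1 = -1.
(a,b)_5: α=2, u≡1; β=2, v≡1 (mod 5); (1|5)=+1, (1|5)=+1; sign (−1)^0·+1^2·+1^2 = +1.
(a,b)_11: α=-2, u≡1; β=-2, v≡3 (mod 11); (1|11)=+1, (3|11)=+1; sign (−1)^0·+1^-2·+1^-2 = +1.
(a,b)_∞: sgn(-53599)=−, sgn(-589)=−, so -1.
(a,b)_19: α=1, u≡14; β=1, v≡17 (mod 19); (14|19)=-1, (17|19)=+1; sign (−1)^1·-1^1·+1^1 = +1.
(a,b)_31: α=1, u≡14; β=1, v≡17 (mod 31); (14|31)=+1, (17|31)=-1; sign (−1)^1·+1^1·-1^1 = +1.
(-53599, -589 / ℚ) ramifies at {7, ∞}: a division algebra.

[7, inf]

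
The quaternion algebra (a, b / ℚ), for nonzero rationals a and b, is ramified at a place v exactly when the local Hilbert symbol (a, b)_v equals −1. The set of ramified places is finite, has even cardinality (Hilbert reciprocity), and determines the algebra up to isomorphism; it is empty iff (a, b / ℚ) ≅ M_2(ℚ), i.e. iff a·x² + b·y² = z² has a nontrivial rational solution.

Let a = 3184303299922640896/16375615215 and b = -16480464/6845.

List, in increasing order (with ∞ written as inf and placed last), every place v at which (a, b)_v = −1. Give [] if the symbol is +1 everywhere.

[2, 3, 5, 23]

(a, b) ≡ (49335, -2145) mod (ℚ^×)²; places V = {2, 3, 5, 7, 11, 13, 19, 23, 37, 41, 47, ∞}.
(a,b)_∞: sgn(49335)=+, sgn(-2145)=−, so +1.
(a,b)_7: α=4, u≡5; β=4, v≡4 (mod 7); (5|7)=-1, (4|7)=+1; sign (−1)^0·-1^4·+1^4 = +1.
(a,b)_41: α=2, u≡6; β=0, v≡11 (mod 41); (6|41)=-1, (11|41)=-1; sign (−1)^0·-1^0·-1^2 = +1.
(a,b)_13: α=1, u≡4; β=1, v≡12 (mod 13); (4|13)=+1, (12|13)=+1; sign (−1)^0·+1^1·+1^1 = +1.
(a,b)_47: α=-2, u≡4; β=0, v≡6 (mod 47); (4|47)=+1, (6|47)=+1; sign (−1)^0·+1^0·+1^-2 = +1.
(a,b)_23: α=1, u≡9; β=0, v≡10 (mod 23); (9|23)=+1, (10|23)=-1; sign (−1)^0·+1^0·-1^1 = -1.
(a,b)_5: α=-1, u≡2; β=-1, v≡4 (mod 5); (2|5)=-1, (4|5)=+1; sign (−1)^0·-1^-1·+1^-1 = -1.
(a,b)_2: α=14, β=4; u≡7, v≡7 (mod 8); ε(u)ε(v)=1·1, αω(v)=14·0, βω(u)=4·0; sum ≡ 1  ⇒  -1.
(a,b)_3: α=-1, u≡2; β=1, v≡2 (mod 3); (2|3)=-1, (2|3)=-1; sign (−1)^1·-1^1·-1^-1 = -1.
(a,b)_37: α=-2, u≡13; β=-2, v≡30 (mod 37); (13|37)=-1, (30|37)=+1; sign (−1)^0·-1^-2·+1^-2 = +1.
(a,b)_11: α=5, u≡2; β=1, v≡3 (mod 11); (2|11)=-1, (3|11)=+1; sign (−1)^1·-1^1·+1^5 = +1.
(a,b)_19: α=-2, u≡6; β=0, v≡12 (mod 19); (6|19)=+1, (12|19)=-1; sign (−1)^0·+1^0·-1^-2 = +1.
Ram(49335, -2145) = {2, 3, 5, 23}; no ℚ_2-point on the conic.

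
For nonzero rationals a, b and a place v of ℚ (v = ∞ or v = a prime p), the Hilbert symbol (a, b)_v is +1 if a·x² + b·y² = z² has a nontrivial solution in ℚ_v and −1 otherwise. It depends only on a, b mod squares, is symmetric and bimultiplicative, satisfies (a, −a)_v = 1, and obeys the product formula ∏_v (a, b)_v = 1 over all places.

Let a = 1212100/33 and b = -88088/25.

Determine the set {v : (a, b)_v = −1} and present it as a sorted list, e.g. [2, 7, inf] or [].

[7, 17]

(a, b) ≡ (399993, -182) mod (ℚ^×)²; places V = {2, 3, 5, 7, 11, 13, 17, 23, 31, ∞}.
(a,b)_31: α=1, u≡20; β=0, v≡8 (mod 31); (20|31)=+1, (8|31)=+1; sign (−1)^0·+1^0·+1^1 = +1.
(a,b)_11: α=-1, u≡7; β=2, v≡3 (mod 11); (7|11)=-1, (3|11)=+1; sign (−1)^0·-1^2·+1^-1 = +1.
(a,b)_∞: sgn(399993)=+, sgn(-182)=−, so +1.
(a,b)_13: α=0, u≡12; β=1, v≡3 (mod 13); (12|13)=+1, (3|13)=+1; sign (−1)^0·+1^1·+1^0 = +1.
(a,b)_3: α=-1, u≡2; β=0, v≡1 (mod 3); (2|3)=-1, (1|3)=+1; sign (−1)^0·-1^0·+1^-1 = +1.
(a,b)_5: α=2, u≡3; β=-2, v≡2 (mod 5); (3|5)=-1, (2|5)=-1; sign (−1)^0·-1^-2·-1^2 = +1.
(a,b)_7: α=0, u≡3; β=1, v≡4 (mod 7); (3|7)=-1, (4|7)=+1; sign (−1)^0·-1^1·+1^0 = -1.
(a,b)_2: α=2, β=3; u≡1, v≡5 (mod 8); ε(u)ε(v)=0·0, αω(v)=2·1, βω(u)=3·0; sum ≡ 0  ⇒  +1.
(a,b)_17: α=1, u≡15; β=0, v≡5 (mod 17); (15|17)=+1, (5|17)=-1; sign (−1)^0·+1^0·-1^1 = -1.
(a,b)_23: α=1, u≡3; β=0, v≡1 (mod 23); (3|23)=+1, (1|23)=+1; sign (−1)^0·+1^0·+1^1 = +1.
|Ram(399993, -182)| = 2, even; anisotropic at {7, 17}.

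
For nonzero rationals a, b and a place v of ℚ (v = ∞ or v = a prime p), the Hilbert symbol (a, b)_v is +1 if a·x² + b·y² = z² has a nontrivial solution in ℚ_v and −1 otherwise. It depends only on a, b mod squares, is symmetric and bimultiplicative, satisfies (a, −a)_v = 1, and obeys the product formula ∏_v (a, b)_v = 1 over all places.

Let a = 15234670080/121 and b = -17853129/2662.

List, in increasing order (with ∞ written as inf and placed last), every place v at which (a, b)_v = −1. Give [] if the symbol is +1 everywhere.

[2, 5]

(a, b) ≡ (4830, -3542) mod (ℚ^×)²; places V = {2, 3, 5, 7, 11, 23, 37, ∞}.
(a,b)_23: α=1, u≡1; β=1, v≡7 (mod 23); (1|23)=+1, (7|23)=-1; sign (−1)^1·+1^1·-1^1 = +1.
(a,b)_37: α=2, u≡20; β=2, v≡27 (mod 37); (20|37)=-1, (27|37)=+1; sign (−1)^0·-1^2·+1^2 = +1.
(a,b)_5: α=1, u≡1; β=0, v≡3 (mod 5); (1|5)=+1, (3|5)=-1; sign (−1)^0·+1^0·-1^1 = -1.
(a,b)_11: α=-2, u≡3; β=-3, v≡7 (mod 11); (3|11)=+1, (7|11)=-1; sign (−1)^0·+1^-3·-1^-2 = +1.
(a,b)_3: α=3, u≡2; β=4, v≡1 (mod 3); (2|3)=-1, (1|3)=+1; sign (−1)^0·-1^4·+1^3 = +1.
(a,b)_∞: sgn(4830)=+, sgn(-3542)=−, so +1.
(a,b)_7: α=1, u≡1; β=1, v≡5 (mod 7); (1|7)=+1, (5|7)=-1; sign (−1)^1·+1^1·-1^1 = +1.
(a,b)_2: α=9, β=-1; u≡7, v≡5 (mod 8); ε(u)ε(v)=1·0, αω(v)=9·1, βω(u)=-1·0; sum ≡ 1  ⇒  -1.
Ram(4830, -3542) = {2, 5}; no ℚ_2-point on the conic.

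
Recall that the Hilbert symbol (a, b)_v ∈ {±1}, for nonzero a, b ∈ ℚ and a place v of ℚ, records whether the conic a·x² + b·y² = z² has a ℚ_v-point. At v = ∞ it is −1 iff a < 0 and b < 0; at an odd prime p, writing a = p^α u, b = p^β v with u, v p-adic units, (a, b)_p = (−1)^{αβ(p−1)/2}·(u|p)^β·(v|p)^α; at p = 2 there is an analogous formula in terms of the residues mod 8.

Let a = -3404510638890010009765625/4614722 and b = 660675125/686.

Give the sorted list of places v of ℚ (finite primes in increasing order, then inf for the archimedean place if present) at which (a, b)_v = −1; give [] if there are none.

Mod squares: a ≡ -418, b ≡ 70. Check v ∈ {∞, 2, 5, 7, 11, 17, 19, 31}.
v=2: v_2(a)=-1, v_2(b)=-1; units ≡ 7, 3 (mod 8); ε·ε+αω+βω = 1·1+-1·1+-1·0 ≡ 0  ⇒  (a,b)_2 = +1.
v=31: a=31^-2·(≡10), b=31^0·(≡14) mod 31; (10|31)=+1, (14|31)=+1; (−1)^{-2·0·15}·(+1)^0·(+1)^-2 = +1.
v=∞: -418 < 0 and 70 > 0  ⇒  (a,b)_∞ = +1.
v=19: a=19^5·(≡5), b=19^2·(≡13) mod 19; (5|19)=+1, (13|19)=-1; (−1)^{5·2·9}·(+1)^2·(-1)^5 = -1.
v=7: a=7^-4·(≡1), b=7^-3·(≡6) mod 7; (1|7)=+1, (6|7)=-1; (−1)^{-4·-3·3}·(+1)^-3·(-1)^-4 = +1.
v=5: a=5^12·(≡2), b=5^3·(≡1) mod 5; (2|5)=-1, (1|5)=+1; (−1)^{12·3·2}·(-1)^3·(+1)^12 = -1.
v=11: a=11^7·(≡10), b=11^4·(≡9) mod 11; (10|11)=-1, (9|11)=+1; (−1)^{7·4·5}·(-1)^4·(+1)^7 = +1.
v=17: a=17^2·(≡6), b=17^0·(≡16) mod 17; (6|17)=-1, (16|17)=+1; (−1)^{2·0·8}·(-1)^0·(+1)^2 = +1.
|Ram(-418, 70)| = 2, even; anisotropic at {5, 19}.

[5, 19]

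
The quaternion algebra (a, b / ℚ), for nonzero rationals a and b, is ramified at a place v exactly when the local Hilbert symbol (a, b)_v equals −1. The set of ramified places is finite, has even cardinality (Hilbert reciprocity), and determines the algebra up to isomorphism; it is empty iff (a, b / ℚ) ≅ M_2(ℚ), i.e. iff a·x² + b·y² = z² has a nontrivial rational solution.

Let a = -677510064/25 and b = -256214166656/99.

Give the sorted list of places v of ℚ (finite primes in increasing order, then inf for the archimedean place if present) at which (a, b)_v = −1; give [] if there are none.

[2, 11, 17, 41, 43, inf]

(a, b) ≡ (-96019, -898710406) mod (ℚ^×)²; places V = {2, 3, 5, 7, 11, 17, 29, 41, 43, 47, ∞}.
(a,b)_∞: sgn(-96019)=−, sgn(-898710406)=−, so -1.
(a,b)_43: α=1, u≡28; β=1, v≡32 (mod 43); (28|43)=-1, (32|43)=-1; sign (−1)^1·-1^1·-1^1 = -1.
(a,b)_5: α=-2, u≡1; β=0, v≡1 (mod 5); (1|5)=+1, (1|5)=+1; sign (−1)^0·+1^0·+1^-2 = +1.
(a,b)_17: α=0, u≡6; β=1, v≡5 (mod 17); (6|17)=-1, (5|17)=-1; sign (−1)^0·-1^1·-1^0 = -1.
(a,b)_47: α=0, u≡8; β=1, v≡41 (mod 47); (8|47)=+1, (41|47)=-1; sign (−1)^0·+1^1·-1^0 = +1.
(a,b)_11: α=1, u≡1; β=-1, v≡4 (mod 11); (1|11)=+1, (4|11)=+1; sign (−1)^1·+1^-1·+1^1 = -1.
(a,b)_2: α=4, β=7; u≡5, v≡5 (mod 8); ε(u)ε(v)=0·0, αω(v)=4·1, βω(u)=7·1; sum ≡ 1  ⇒  -1.
(a,b)_29: α=1, u≡4; β=1, v≡6 (mod 29); (4|29)=+1, (6|29)=+1; sign (−1)^0·+1^1·+1^1 = +1.
(a,b)_3: α=2, u≡2; β=-2, v≡2 (mod 3); (2|3)=-1, (2|3)=-1; sign (−1)^0·-1^-2·-1^2 = +1.
(a,b)_41: α=0, u≡30; β=1, v≡20 (mod 41); (30|41)=-1, (20|41)=+1; sign (−1)^0·-1^1·+1^0 = -1.
(a,b)_7: α=3, u≡3; β=2, v≡2 (mod 7); (3|7)=-1, (2|7)=+1; sign (−1)^0·-1^2·+1^3 = +1.
|Ram(-96019, -898710406)| = 6, even; anisotropic at {2, 11, 17, 41, 43, ∞}.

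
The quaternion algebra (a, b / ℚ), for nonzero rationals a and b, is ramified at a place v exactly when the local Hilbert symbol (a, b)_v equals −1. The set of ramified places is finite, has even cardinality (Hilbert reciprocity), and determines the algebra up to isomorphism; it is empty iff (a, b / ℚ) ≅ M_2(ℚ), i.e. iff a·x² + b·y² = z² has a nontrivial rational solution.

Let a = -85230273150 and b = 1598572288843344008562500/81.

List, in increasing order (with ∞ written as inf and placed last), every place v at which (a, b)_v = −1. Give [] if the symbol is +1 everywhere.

[19, 31]

(a, b) ≡ (-394174, 713) mod (ℚ^×)²; places V = {2, 3, 5, 11, 19, 23, 31, 41, ∞}.
(a,b)_41: α=1, u≡16; β=2, v≡23 (mod 41); (16|41)=+1, (23|41)=+1; sign (−1)^0·+1^2·+1^1 = +1.
(a,b)_23: α=1, u≡17; β=3, v≡4 (mod 23); (17|23)=-1, (4|23)=+1; sign (−1)^1·-1^3·+1^1 = +1.
(a,b)_19: α=1, u≡10; β=2, v≡12 (mod 19); (10|19)=-1, (12|19)=-1; sign (−1)^0·-1^2·-1^1 = -1.
(a,b)_2: α=1, β=2; u≡1, v≡1 (mod 8); ε(u)ε(v)=0·0, αω(v)=1·0, βω(u)=2·0; sum ≡ 0  ⇒  +1.
(a,b)_31: α=2, u≡21; β=5, v≡23 (mod 31); (21|31)=-1, (23|31)=-1; sign (−1)^0·-1^5·-1^2 = -1.
(a,b)_5: α=2, u≡4; β=6, v≡3 (mod 5); (4|5)=+1, (3|5)=-1; sign (−1)^0·+1^6·-1^2 = +1.
(a,b)_11: α=1, u≡3; β=2, v≡9 (mod 11); (3|11)=+1, (9|11)=+1; sign (−1)^0·+1^2·+1^1 = +1.
(a,b)_3: α=2, u≡2; β=-4, v≡2 (mod 3); (2|3)=-1, (2|3)=-1; sign (−1)^0·-1^-4·-1^2 = +1.
(a,b)_∞: sgn(-394174)=−, sgn(713)=+, so +1.
(-394174, 713 / ℚ) ramifies at {19, 31}: a division algebra.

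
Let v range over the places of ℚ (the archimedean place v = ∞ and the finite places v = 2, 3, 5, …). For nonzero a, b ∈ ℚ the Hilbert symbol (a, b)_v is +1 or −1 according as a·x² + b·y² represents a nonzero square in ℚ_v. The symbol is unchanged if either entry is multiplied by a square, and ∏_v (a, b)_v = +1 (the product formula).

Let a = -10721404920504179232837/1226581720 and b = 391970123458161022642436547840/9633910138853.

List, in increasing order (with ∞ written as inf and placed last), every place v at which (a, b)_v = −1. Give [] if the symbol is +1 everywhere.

(a, b) ≡ (-3825710, 314545) mod (ℚ^×)²; places V = {2, 3, 5, 7, 11, 13, 17, 19, 23, 31, 41, 43, ∞}.
(a,b)_7: α=-3, u≡2; β=-3, v≡4 (mod 7); (2|7)=+1, (4|7)=+1; sign (−1)^1·+1^-3·+1^-3 = -1.
(a,b)_17: α=2, u≡2; β=4, v≡12 (mod 17); (2|17)=+1, (12|17)=-1; sign (−1)^0·+1^4·-1^2 = +1.
(a,b)_2: α=-3, β=8; u≡1, v≡1 (mod 8); ε(u)ε(v)=0·0, αω(v)=-3·0, βω(u)=8·0; sum ≡ 0  ⇒  +1.
(a,b)_5: α=-1, u≡2; β=1, v≡1 (mod 5); (2|5)=-1, (1|5)=+1; sign (−1)^0·-1^1·+1^-1 = -1.
(a,b)_13: α=-2, u≡11; β=-6, v≡4 (mod 13); (11|13)=-1, (4|13)=+1; sign (−1)^0·-1^-6·+1^-2 = +1.
(a,b)_3: α=16, u≡1; β=10, v≡1 (mod 3); (1|3)=+1, (1|3)=+1; sign (−1)^0·+1^10·+1^16 = +1.
(a,b)_11: α=2, u≡7; β=-1, v≡10 (mod 11); (7|11)=-1, (10|11)=-1; sign (−1)^0·-1^-1·-1^2 = -1.
(a,b)_43: α=1, u≡16; β=1, v≡28 (mod 43); (16|43)=+1, (28|43)=-1; sign (−1)^1·+1^1·-1^1 = +1.
(a,b)_31: α=1, u≡20; β=2, v≡20 (mod 31); (20|31)=+1, (20|31)=+1; sign (−1)^0·+1^2·+1^1 = +1.
(a,b)_41: α=1, u≡13; β=2, v≡7 (mod 41); (13|41)=-1, (7|41)=-1; sign (−1)^0·-1^2·-1^1 = -1.
(a,b)_19: α=4, u≡4; β=7, v≡16 (mod 19); (4|19)=+1, (16|19)=+1; sign (−1)^0·+1^7·+1^4 = +1.
(a,b)_23: α=-2, u≡4; β=-2, v≡10 (mod 23); (4|23)=+1, (10|23)=-1; sign (−1)^0·+1^-2·-1^-2 = +1.
(a,b)_∞: sgn(-3825710)=−, sgn(314545)=+, so +1.
|Ram(-3825710, 314545)| = 4, even; anisotropic at {5, 7, 11, 41}.

[5, 7, 11, 41]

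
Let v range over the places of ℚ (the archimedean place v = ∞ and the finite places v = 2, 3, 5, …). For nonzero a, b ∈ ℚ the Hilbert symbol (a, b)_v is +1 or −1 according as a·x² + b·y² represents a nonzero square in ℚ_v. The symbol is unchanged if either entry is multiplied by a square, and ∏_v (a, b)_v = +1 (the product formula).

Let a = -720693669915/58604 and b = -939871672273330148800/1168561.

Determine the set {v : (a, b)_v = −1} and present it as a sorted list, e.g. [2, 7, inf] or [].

Mod squares: a ≡ -1050985, b ≡ -7. Check v ∈ {∞, 2, 3, 5, 7, 13, 19, 23, 37, 43, 47}.
v=2: v_2(a)=-2, v_2(b)=6; units ≡ 7, 1 (mod 8); ε·ε+αω+βω = 1·0+-2·0+6·0 ≡ 0  ⇒  (a,b)_2 = +1.
v=5: a=5^1·(≡3), b=5^2·(≡3) mod 5; (3|5)=-1, (3|5)=-1; (−1)^{1·2·2}·(-1)^2·(-1)^1 = -1.
v=13: a=13^-1·(≡8), b=13^0·(≡5) mod 13; (8|13)=-1, (5|13)=-1; (−1)^{-1·0·6}·(-1)^0·(-1)^-1 = -1.
v=47: a=47^0·(≡5), b=47^-2·(≡29) mod 47; (5|47)=-1, (29|47)=-1; (−1)^{0·-2·23}·(-1)^-2·(-1)^0 = +1.
v=∞: -1050985 < 0 and -7 < 0  ⇒  (a,b)_∞ = -1.
v=7: a=7^-2·(≡2), b=7^3·(≡6) mod 7; (2|7)=+1, (6|7)=-1; (−1)^{-2·3·3}·(+1)^3·(-1)^-2 = +1.
v=37: a=37^3·(≡28), b=37^6·(≡7) mod 37; (28|37)=+1, (7|37)=+1; (−1)^{3·6·18}·(+1)^6·(+1)^3 = +1.
v=3: a=3^4·(≡2), b=3^0·(≡2) mod 3; (2|3)=-1, (2|3)=-1; (−1)^{4·0·1}·(-1)^0·(-1)^4 = +1.
v=23: a=23^-1·(≡12), b=23^-2·(≡8) mod 23; (12|23)=+1, (8|23)=+1; (−1)^{-1·-2·11}·(+1)^-2·(+1)^-1 = +1.
v=19: a=19^1·(≡14), b=19^2·(≡13) mod 19; (14|19)=-1, (13|19)=-1; (−1)^{1·2·9}·(-1)^2·(-1)^1 = -1.
v=43: a=43^2·(≡9), b=43^2·(≡15) mod 43; (9|43)=+1, (15|43)=+1; (−1)^{2·2·21}·(+1)^2·(+1)^2 = +1.
Ram(-1050985, -7) = {5, 13, 19, ∞}; no ℚ_5-point on the conic.

[5, 13, 19, inf]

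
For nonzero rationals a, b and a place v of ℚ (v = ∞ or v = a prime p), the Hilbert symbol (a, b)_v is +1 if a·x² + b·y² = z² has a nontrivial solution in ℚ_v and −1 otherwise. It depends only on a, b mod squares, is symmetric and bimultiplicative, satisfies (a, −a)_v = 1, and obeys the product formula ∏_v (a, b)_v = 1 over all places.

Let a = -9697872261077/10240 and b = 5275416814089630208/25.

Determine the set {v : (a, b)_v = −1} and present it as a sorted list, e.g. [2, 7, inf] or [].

(a, b) ≡ (-4934930, 7378) mod (ℚ^×)²; places V = {2, 5, 7, 11, 13, 17, 29, 31, ∞}.
(a,b)_13: α=3, u≡12; β=4, v≡6 (mod 13); (12|13)=+1, (6|13)=-1; sign (−1)^0·+1^4·-1^3 = -1.
(a,b)_5: α=-1, u≡1; β=-2, v≡3 (mod 5); (1|5)=+1, (3|5)=-1; sign (−1)^0·+1^-2·-1^-1 = -1.
(a,b)_11: α=3, u≡3; β=2, v≡8 (mod 11); (3|11)=+1, (8|11)=-1; sign (−1)^0·+1^2·-1^3 = -1.
(a,b)_7: α=1, u≡1; β=1, v≡2 (mod 7); (1|7)=+1, (2|7)=+1; sign (−1)^1·+1^1·+1^1 = -1.
(a,b)_2: α=-11, β=9; u≡7, v≡1 (mod 8); ε(u)ε(v)=1·0, αω(v)=-11·0, βω(u)=9·0; sum ≡ 0  ⇒  +1.
(a,b)_∞: sgn(-4934930)=−, sgn(7378)=+, so +1.
(a,b)_31: α=2, u≡23; β=3, v≡12 (mod 31); (23|31)=-1, (12|31)=-1; sign (−1)^0·-1^3·-1^2 = -1.
(a,b)_29: α=1, u≡3; β=2, v≡18 (mod 29); (3|29)=-1, (18|29)=-1; sign (−1)^0·-1^2·-1^1 = -1.
(a,b)_17: α=1, u≡13; β=1, v≡9 (mod 17); (13|17)=+1, (9|17)=+1; sign (−1)^0·+1^1·+1^1 = +1.
(-4934930, 7378 / ℚ) ramifies at {5, 7, 11, 13, 29, 31}: a division algebra.

[5, 7, 11, 13, 29, 31]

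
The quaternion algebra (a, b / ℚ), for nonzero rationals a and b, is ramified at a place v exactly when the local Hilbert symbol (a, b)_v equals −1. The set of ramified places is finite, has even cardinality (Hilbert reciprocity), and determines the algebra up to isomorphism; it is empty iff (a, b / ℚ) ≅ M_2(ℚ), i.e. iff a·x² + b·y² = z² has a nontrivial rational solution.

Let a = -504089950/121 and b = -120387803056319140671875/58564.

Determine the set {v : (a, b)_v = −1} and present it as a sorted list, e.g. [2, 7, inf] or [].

Mod squares: a ≡ -8398, b ≡ -1547. Check v ∈ {∞, 2, 5, 7, 11, 13, 17, 19}.
v=13: a=13^1·(≡4), b=13^3·(≡7) mod 13; (4|13)=+1, (7|13)=-1; (−1)^{1·3·6}·(+1)^3·(-1)^1 = -1.
v=11: a=11^-2·(≡10), b=11^-4·(≡1) mod 11; (10|11)=-1, (1|11)=+1; (−1)^{-2·-4·5}·(-1)^-4·(+1)^-2 = +1.
v=2: v_2(a)=1, v_2(b)=-2; units ≡ 1, 5 (mod 8); ε·ε+αω+βω = 0·0+1·1+-2·0 ≡ 1  ⇒  (a,b)_2 = -1.
v=7: a=7^4·(≡4), b=7^11·(≡5) mod 7; (4|7)=+1, (5|7)=-1; (−1)^{4·11·3}·(+1)^11·(-1)^4 = +1.
v=∞: -8398 < 0 and -1547 < 0  ⇒  (a,b)_∞ = -1.
v=5: a=5^2·(≡2), b=5^6·(≡3) mod 5; (2|5)=-1, (3|5)=-1; (−1)^{2·6·2}·(-1)^6·(-1)^2 = +1.
v=19: a=19^1·(≡8), b=19^2·(≡16) mod 19; (8|19)=-1, (16|19)=+1; (−1)^{1·2·9}·(-1)^2·(+1)^1 = +1.
v=17: a=17^1·(≡1), b=17^3·(≡6) mod 17; (1|17)=+1, (6|17)=-1; (−1)^{1·3·8}·(+1)^3·(-1)^1 = -1.
|Ram(-8398, -1547)| = 4, even; anisotropic at {2, 13, 17, ∞}.

[2, 13, 17, inf]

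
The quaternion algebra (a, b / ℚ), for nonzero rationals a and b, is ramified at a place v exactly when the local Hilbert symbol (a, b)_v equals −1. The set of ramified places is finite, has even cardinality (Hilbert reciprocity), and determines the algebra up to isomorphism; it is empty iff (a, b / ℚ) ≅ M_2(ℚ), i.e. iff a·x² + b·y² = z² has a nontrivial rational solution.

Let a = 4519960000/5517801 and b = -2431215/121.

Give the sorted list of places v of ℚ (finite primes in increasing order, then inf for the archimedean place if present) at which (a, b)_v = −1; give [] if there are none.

[17, 29]

(a, b) ≡ (391, -3335) mod (ℚ^×)²; places V = {2, 3, 5, 11, 17, 23, 29, ∞}.
(a,b)_∞: sgn(391)=+, sgn(-3335)=−, so +1.
(a,b)_3: α=-8, u≡1; β=6, v≡1 (mod 3); (1|3)=+1, (1|3)=+1; sign (−1)^0·+1^6·+1^-8 = +1.
(a,b)_11: α=0, u≡2; β=-2, v≡5 (mod 11); (2|11)=-1, (5|11)=+1; sign (−1)^0·-1^-2·+1^0 = +1.
(a,b)_23: α=1, u≡20; β=1, v≡12 (mod 23); (20|23)=-1, (12|23)=+1; sign (−1)^1·-1^1·+1^1 = +1.
(a,b)_5: α=4, u≡1; β=1, v≡2 (mod 5); (1|5)=+1, (2|5)=-1; sign (−1)^0·+1^1·-1^4 = +1.
(a,b)_2: α=6, β=0; u≡7, v≡1 (mod 8); ε(u)ε(v)=1·0, αω(v)=6·0, βω(u)=0·0; sum ≡ 0  ⇒  +1.
(a,b)_29: α=-2, u≡11; β=1, v≡24 (mod 29); (11|29)=-1, (24|29)=+1; sign (−1)^0·-1^1·+1^-2 = -1.
(a,b)_17: α=3, u≡5; β=0, v≡3 (mod 17); (5|17)=-1, (3|17)=-1; sign (−1)^0·-1^0·-1^3 = -1.
Ram(391, -3335) = {17, 29}; no ℚ_17-point on the conic.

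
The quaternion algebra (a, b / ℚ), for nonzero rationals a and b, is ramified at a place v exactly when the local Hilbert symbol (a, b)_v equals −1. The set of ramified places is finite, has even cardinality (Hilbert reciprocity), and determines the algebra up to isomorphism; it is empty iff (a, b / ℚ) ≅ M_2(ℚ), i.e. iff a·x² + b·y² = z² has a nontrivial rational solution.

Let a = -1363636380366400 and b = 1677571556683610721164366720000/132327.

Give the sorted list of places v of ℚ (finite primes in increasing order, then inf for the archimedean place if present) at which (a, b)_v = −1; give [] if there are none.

Mod squares: a ≡ -315721, b ≡ 142941. Check v ∈ {∞, 2, 3, 5, 7, 11, 13, 23, 29, 31, 37, 53}.
v=7: a=7^1·(≡3), b=7^4·(≡4) mod 7; (3|7)=-1, (4|7)=+1; (−1)^{1·4·3}·(-1)^4·(+1)^1 = +1.
v=53: a=53^3·(≡14), b=53^5·(≡29) mod 53; (14|53)=-1, (29|53)=+1; (−1)^{3·5·26}·(-1)^5·(+1)^3 = -1.
v=37: a=37^1·(≡8), b=37^2·(≡11) mod 37; (8|37)=-1, (11|37)=+1; (−1)^{1·2·18}·(-1)^2·(+1)^1 = +1.
v=∞: -315721 < 0 and 142941 > 0  ⇒  (a,b)_∞ = +1.
v=31: a=31^2·(≡1), b=31^3·(≡27) mod 31; (1|31)=+1, (27|31)=-1; (−1)^{2·3·15}·(+1)^3·(-1)^2 = +1.
v=2: v_2(a)=6, v_2(b)=10; units ≡ 7, 5 (mod 8); ε·ε+αω+βω = 1·0+6·1+10·0 ≡ 0  ⇒  (a,b)_2 = +1.
v=13: a=13^0·(≡3), b=13^-2·(≡6) mod 13; (3|13)=+1, (6|13)=-1; (−1)^{0·-2·6}·(+1)^-2·(-1)^0 = +1.
v=29: a=29^0·(≡14), b=29^-1·(≡9) mod 29; (14|29)=-1, (9|29)=+1; (−1)^{0·-1·14}·(-1)^-1·(+1)^0 = -1.
v=23: a=23^1·(≡2), b=23^2·(≡10) mod 23; (2|23)=+1, (10|23)=-1; (−1)^{1·2·11}·(+1)^2·(-1)^1 = -1.
v=3: a=3^0·(≡2), b=3^-3·(≡1) mod 3; (2|3)=-1, (1|3)=+1; (−1)^{0·-3·1}·(-1)^-3·(+1)^0 = -1.
v=11: a=11^0·(≡3), b=11^2·(≡8) mod 11; (3|11)=+1, (8|11)=-1; (−1)^{0·2·5}·(+1)^2·(-1)^0 = +1.
v=5: a=5^2·(≡4), b=5^4·(≡1) mod 5; (4|5)=+1, (1|5)=+1; (−1)^{2·4·2}·(+1)^4·(+1)^2 = +1.
|Ram(-315721, 142941)| = 4, even; anisotropic at {3, 23, 29, 53}.

[3, 23, 29, 53]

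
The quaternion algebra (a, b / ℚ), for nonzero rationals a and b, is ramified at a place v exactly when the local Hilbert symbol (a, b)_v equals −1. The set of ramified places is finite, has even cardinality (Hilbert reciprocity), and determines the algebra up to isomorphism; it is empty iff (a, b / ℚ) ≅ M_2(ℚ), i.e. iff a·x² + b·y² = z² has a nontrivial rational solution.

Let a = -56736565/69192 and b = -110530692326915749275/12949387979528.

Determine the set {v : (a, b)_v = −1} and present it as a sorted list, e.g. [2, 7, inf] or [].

[5, inf]

Mod squares: a ≡ -170, b ≡ -102. Check v ∈ {∞, 2, 3, 5, 7, 11, 13, 17, 19, 29, 31, 41, 43}.
v=13: a=13^0·(≡4), b=13^-2·(≡6) mod 13; (4|13)=+1, (6|13)=-1; (−1)^{0·-2·6}·(+1)^-2·(-1)^0 = +1.
v=31: a=31^-2·(≡10), b=31^-2·(≡21) mod 31; (10|31)=+1, (21|31)=-1; (−1)^{-2·-2·15}·(+1)^-2·(-1)^-2 = +1.
v=2: v_2(a)=-3, v_2(b)=-3; units ≡ 3, 5 (mod 8); ε·ε+αω+βω = 1·0+-3·1+-3·1 ≡ 0  ⇒  (a,b)_2 = +1.
v=43: a=43^2·(≡12), b=43^4·(≡2) mod 43; (12|43)=-1, (2|43)=-1; (−1)^{2·4·21}·(-1)^4·(-1)^2 = +1.
v=17: a=17^1·(≡6), b=17^5·(≡10) mod 17; (6|17)=-1, (10|17)=-1; (−1)^{1·5·8}·(-1)^5·(-1)^1 = +1.
v=29: a=29^0·(≡4), b=29^2·(≡11) mod 29; (4|29)=+1, (11|29)=-1; (−1)^{0·2·14}·(+1)^2·(-1)^0 = +1.
v=∞: -170 < 0 and -102 < 0  ⇒  (a,b)_∞ = -1.
v=11: a=11^0·(≡8), b=11^-2·(≡6) mod 11; (8|11)=-1, (6|11)=-1; (−1)^{0·-2·5}·(-1)^-2·(-1)^0 = +1.
v=7: a=7^0·(≡6), b=7^-2·(≡3) mod 7; (6|7)=-1, (3|7)=-1; (−1)^{0·-2·3}·(-1)^-2·(-1)^0 = +1.
v=41: a=41^0·(≡35), b=41^-2·(≡40) mod 41; (35|41)=-1, (40|41)=+1; (−1)^{0·-2·20}·(-1)^-2·(+1)^0 = +1.
v=19: a=19^2·(≡9), b=19^2·(≡14) mod 19; (9|19)=+1, (14|19)=-1; (−1)^{2·2·9}·(+1)^2·(-1)^2 = +1.
v=3: a=3^-2·(≡1), b=3^1·(≡2) mod 3; (1|3)=+1, (2|3)=-1; (−1)^{-2·1·1}·(+1)^1·(-1)^-2 = +1.
v=5: a=5^1·(≡1), b=5^2·(≡3) mod 5; (1|5)=+1, (3|5)=-1; (−1)^{1·2·2}·(+1)^2·(-1)^1 = -1.
(-170, -102 / ℚ) ramifies at {5, ∞}: a division algebra.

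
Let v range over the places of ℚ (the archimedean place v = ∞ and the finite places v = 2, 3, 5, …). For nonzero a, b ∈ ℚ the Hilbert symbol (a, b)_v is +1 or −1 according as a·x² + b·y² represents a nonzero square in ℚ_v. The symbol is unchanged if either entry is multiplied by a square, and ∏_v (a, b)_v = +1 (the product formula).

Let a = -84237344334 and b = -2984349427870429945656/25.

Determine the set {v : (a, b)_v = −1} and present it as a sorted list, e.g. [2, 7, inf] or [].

[11, 13, 17, 37, 47, inf]

Mod squares: a ≡ -1039967214, b ≡ -3854. Check v ∈ {∞, 2, 3, 5, 11, 13, 17, 37, 41, 47}.
v=13: a=13^1·(≡7), b=13^0·(≡5) mod 13; (7|13)=-1, (5|13)=-1; (−1)^{1·0·6}·(-1)^0·(-1)^1 = -1.
v=5: a=5^0·(≡1), b=5^-2·(≡4) mod 5; (1|5)=+1, (4|5)=+1; (−1)^{0·-2·2}·(+1)^-2·(+1)^0 = +1.
v=3: a=3^5·(≡1), b=3^2·(≡1) mod 3; (1|3)=+1, (1|3)=+1; (−1)^{5·2·1}·(+1)^2·(+1)^5 = +1.
v=37: a=37^1·(≡17), b=37^2·(≡5) mod 37; (17|37)=-1, (5|37)=-1; (−1)^{1·2·18}·(-1)^2·(-1)^1 = -1.
v=17: a=17^1·(≡15), b=17^2·(≡5) mod 17; (15|17)=+1, (5|17)=-1; (−1)^{1·2·8}·(+1)^2·(-1)^1 = -1.
v=11: a=11^1·(≡6), b=11^4·(≡2) mod 11; (6|11)=-1, (2|11)=-1; (−1)^{1·4·5}·(-1)^4·(-1)^1 = -1.
v=∞: -1039967214 < 0 and -3854 < 0  ⇒  (a,b)_∞ = -1.
v=41: a=41^1·(≡35), b=41^3·(≡22) mod 41; (35|41)=-1, (22|41)=-1; (−1)^{1·3·20}·(-1)^3·(-1)^1 = +1.
v=2: v_2(a)=1, v_2(b)=3; units ≡ 1, 1 (mod 8); ε·ε+αω+βω = 0·0+1·0+3·0 ≡ 0  ⇒  (a,b)_2 = +1.
v=47: a=47^1·(≡25), b=47^3·(≡24) mod 47; (25|47)=+1, (24|47)=+1; (−1)^{1·3·23}·(+1)^3·(+1)^1 = -1.
|Ram(-1039967214, -3854)| = 6, even; anisotropic at {11, 13, 17, 37, 47, ∞}.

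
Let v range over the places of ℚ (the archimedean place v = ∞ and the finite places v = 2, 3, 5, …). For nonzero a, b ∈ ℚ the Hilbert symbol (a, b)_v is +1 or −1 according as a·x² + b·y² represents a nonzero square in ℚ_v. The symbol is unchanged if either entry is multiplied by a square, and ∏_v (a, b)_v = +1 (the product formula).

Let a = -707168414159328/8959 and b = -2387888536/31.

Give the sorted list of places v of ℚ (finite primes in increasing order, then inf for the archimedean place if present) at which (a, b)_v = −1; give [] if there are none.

(a, b) ≡ (-81282, -1263994) mod (ℚ^×)²; places V = {2, 3, 11, 17, 19, 23, 29, 31, 37, ∞}.
(a,b)_29: α=2, u≡16; β=1, v≡25 (mod 29); (16|29)=+1, (25|29)=+1; sign (−1)^0·+1^1·+1^2 = +1.
(a,b)_11: α=4, u≡10; β=4, v≡5 (mod 11); (10|11)=-1, (5|11)=+1; sign (−1)^0·-1^4·+1^4 = +1.
(a,b)_17: α=-2, u≡7; β=0, v≡3 (mod 17); (7|17)=-1, (3|17)=-1; sign (−1)^0·-1^0·-1^-2 = +1.
(a,b)_31: α=-1, u≡24; β=-1, v≡17 (mod 31); (24|31)=-1, (17|31)=-1; sign (−1)^1·-1^-1·-1^-1 = -1.
(a,b)_37: α=2, u≡21; β=1, v≡34 (mod 37); (21|37)=+1, (34|37)=+1; sign (−1)^0·+1^1·+1^2 = +1.
(a,b)_19: α=1, u≡16; β=1, v≡10 (mod 19); (16|19)=+1, (10|19)=-1; sign (−1)^1·+1^1·-1^1 = +1.
(a,b)_23: α=1, u≡13; β=0, v≡21 (mod 23); (13|23)=+1, (21|23)=-1; sign (−1)^0·+1^0·-1^1 = -1.
(a,b)_2: α=5, β=3; u≡7, v≡3 (mod 8); ε(u)ε(v)=1·1, αω(v)=5·1, βω(u)=3·0; sum ≡ 0  ⇒  +1.
(a,b)_∞: sgn(-81282)=−, sgn(-1263994)=−, so -1.
(a,b)_3: α=1, u≡2; β=0, v≡2 (mod 3); (2|3)=-1, (2|3)=-1; sign (−1)^0·-1^0·-1^1 = -1.
|Ram(-81282, -1263994)| = 4, even; anisotropic at {3, 23, 31, ∞}.

[3, 23, 31, inf]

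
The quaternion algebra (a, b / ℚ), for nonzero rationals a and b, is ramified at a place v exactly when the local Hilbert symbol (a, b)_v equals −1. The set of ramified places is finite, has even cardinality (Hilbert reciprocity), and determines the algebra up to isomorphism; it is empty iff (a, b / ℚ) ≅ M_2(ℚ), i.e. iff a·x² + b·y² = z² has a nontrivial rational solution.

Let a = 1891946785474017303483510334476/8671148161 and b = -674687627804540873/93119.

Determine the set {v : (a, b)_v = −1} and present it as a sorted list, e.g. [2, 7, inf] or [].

[19, 29, 41, 43]

Mod squares: a ≡ 29971, b ≡ -9367. Check v ∈ {∞, 2, 3, 13, 17, 19, 23, 29, 41, 43}.
v=43: a=43^3·(≡36), b=43^2·(≡8) mod 43; (36|43)=+1, (8|43)=-1; (−1)^{3·2·21}·(+1)^2·(-1)^3 = -1.
v=13: a=13^-4·(≡8), b=13^-2·(≡2) mod 13; (8|13)=-1, (2|13)=-1; (−1)^{-4·-2·6}·(-1)^-2·(-1)^-4 = +1.
v=∞: 29971 > 0 and -9367 < 0  ⇒  (a,b)_∞ = +1.
v=17: a=17^11·(≡7), b=17^7·(≡12) mod 17; (7|17)=-1, (12|17)=-1; (−1)^{11·7·8}·(-1)^7·(-1)^11 = +1.
v=23: a=23^4·(≡12), b=23^2·(≡22) mod 23; (12|23)=+1, (22|23)=-1; (−1)^{4·2·11}·(+1)^2·(-1)^4 = +1.
v=2: v_2(a)=2, v_2(b)=0; units ≡ 3, 1 (mod 8); ε·ε+αω+βω = 1·0+2·0+0·1 ≡ 0  ⇒  (a,b)_2 = +1.
v=29: a=29^-2·(≡14), b=29^-1·(≡1) mod 29; (14|29)=-1, (1|29)=+1; (−1)^{-2·-1·14}·(-1)^-1·(+1)^-2 = -1.
v=41: a=41^3·(≡13), b=41^2·(≡26) mod 41; (13|41)=-1, (26|41)=-1; (−1)^{3·2·20}·(-1)^2·(-1)^3 = -1.
v=3: a=3^2·(≡1), b=3^0·(≡2) mod 3; (1|3)=+1, (2|3)=-1; (−1)^{2·0·1}·(+1)^0·(-1)^2 = +1.
v=19: a=19^-2·(≡10), b=19^-1·(≡7) mod 19; (10|19)=-1, (7|19)=+1; (−1)^{-2·-1·9}·(-1)^-1·(+1)^-2 = -1.
Ram(29971, -9367) = {19, 29, 41, 43}; no ℚ_19-point on the conic.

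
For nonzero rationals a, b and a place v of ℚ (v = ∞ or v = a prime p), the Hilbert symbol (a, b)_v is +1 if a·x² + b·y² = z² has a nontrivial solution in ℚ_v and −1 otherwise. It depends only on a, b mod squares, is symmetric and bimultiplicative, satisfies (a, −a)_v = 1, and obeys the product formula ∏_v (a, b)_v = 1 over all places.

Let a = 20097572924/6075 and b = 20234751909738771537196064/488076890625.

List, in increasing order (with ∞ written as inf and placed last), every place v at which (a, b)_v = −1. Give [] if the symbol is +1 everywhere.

[2, 3, 13, 17]

Mod squares: a ≡ 124571733, b ≡ 7106. Check v ∈ {∞, 2, 3, 5, 7, 11, 13, 17, 19, 23, 29, 31}.
v=∞: 124571733 > 0 and 7106 > 0  ⇒  (a,b)_∞ = +1.
v=23: a=23^0·(≡11), b=23^-2·(≡10) mod 23; (11|23)=-1, (10|23)=-1; (−1)^{0·-2·11}·(-1)^-2·(-1)^0 = +1.
v=19: a=19^1·(≡7), b=19^3·(≡2) mod 19; (7|19)=+1, (2|19)=-1; (−1)^{1·3·9}·(+1)^3·(-1)^1 = +1.
v=31: a=31^1·(≡24), b=31^2·(≡10) mod 31; (24|31)=-1, (10|31)=+1; (−1)^{1·2·15}·(-1)^2·(+1)^1 = +1.
v=2: v_2(a)=2, v_2(b)=5; units ≡ 5, 1 (mod 8); ε·ε+αω+βω = 0·0+2·0+5·1 ≡ 1  ⇒  (a,b)_2 = -1.
v=29: a=29^1·(≡2), b=29^0·(≡23) mod 29; (2|29)=-1, (23|29)=+1; (−1)^{1·0·14}·(-1)^0·(+1)^1 = +1.
v=17: a=17^1·(≡8), b=17^3·(≡14) mod 17; (8|17)=+1, (14|17)=-1; (−1)^{1·3·8}·(+1)^3·(-1)^1 = -1.
v=13: a=13^1·(≡6), b=13^2·(≡8) mod 13; (6|13)=-1, (8|13)=-1; (−1)^{1·2·6}·(-1)^2·(-1)^1 = -1.
v=3: a=3^-5·(≡2), b=3^-10·(≡2) mod 3; (2|3)=-1, (2|3)=-1; (−1)^{-5·-10·1}·(-1)^-10·(-1)^-5 = -1.
v=7: a=7^0·(≡5), b=7^2·(≡4) mod 7; (5|7)=-1, (4|7)=+1; (−1)^{0·2·3}·(-1)^2·(+1)^0 = +1.
v=11: a=11^3·(≡1), b=11^9·(≡10) mod 11; (1|11)=+1, (10|11)=-1; (−1)^{3·9·5}·(+1)^9·(-1)^3 = +1.
v=5: a=5^-2·(≡3), b=5^-6·(≡4) mod 5; (3|5)=-1, (4|5)=+1; (−1)^{-2·-6·2}·(-1)^-6·(+1)^-2 = +1.
(124571733, 7106 / ℚ) ramifies at {2, 3, 13, 17}: a division algebra.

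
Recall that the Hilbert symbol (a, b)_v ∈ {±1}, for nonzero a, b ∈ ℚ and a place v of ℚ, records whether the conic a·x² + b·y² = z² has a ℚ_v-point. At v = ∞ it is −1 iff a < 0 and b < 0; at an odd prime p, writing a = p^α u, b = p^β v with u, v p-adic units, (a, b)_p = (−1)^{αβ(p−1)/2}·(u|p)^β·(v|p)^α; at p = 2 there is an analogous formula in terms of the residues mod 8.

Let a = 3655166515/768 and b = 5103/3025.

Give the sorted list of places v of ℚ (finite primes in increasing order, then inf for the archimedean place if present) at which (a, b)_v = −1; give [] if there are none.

[5, 7, 11, 13]

Mod squares: a ≡ 2145, b ≡ 7. Check v ∈ {∞, 2, 3, 5, 7, 11, 13, 17, 19}.
v=5: a=5^1·(≡1), b=5^-2·(≡3) mod 5; (1|5)=+1, (3|5)=-1; (−1)^{1·-2·2}·(+1)^-2·(-1)^1 = -1.
v=19: a=19^2·(≡9), b=19^0·(≡17) mod 19; (9|19)=+1, (17|19)=+1; (−1)^{2·0·9}·(+1)^0·(+1)^2 = +1.
v=11: a=11^1·(≡7), b=11^-2·(≡7) mod 11; (7|11)=-1, (7|11)=-1; (−1)^{1·-2·5}·(-1)^-2·(-1)^1 = -1.
v=7: a=7^2·(≡3), b=7^1·(≡1) mod 7; (3|7)=-1, (1|7)=+1; (−1)^{2·1·3}·(-1)^1·(+1)^2 = -1.
v=17: a=17^2·(≡3), b=17^0·(≡14) mod 17; (3|17)=-1, (14|17)=-1; (−1)^{2·0·8}·(-1)^0·(-1)^2 = +1.
v=2: v_2(a)=-8, v_2(b)=0; units ≡ 1, 7 (mod 8); ε·ε+αω+βω = 0·1+-8·0+0·0 ≡ 0  ⇒  (a,b)_2 = +1.
v=∞: 2145 > 0 and 7 > 0  ⇒  (a,b)_∞ = +1.
v=3: a=3^-1·(≡1), b=3^6·(≡1) mod 3; (1|3)=+1, (1|3)=+1; (−1)^{-1·6·1}·(+1)^6·(+1)^-1 = +1.
v=13: a=13^1·(≡3), b=13^0·(≡8) mod 13; (3|13)=+1, (8|13)=-1; (−1)^{1·0·6}·(+1)^0·(-1)^1 = -1.
(2145, 7 / ℚ) ramifies at {5, 7, 11, 13}: a division algebra.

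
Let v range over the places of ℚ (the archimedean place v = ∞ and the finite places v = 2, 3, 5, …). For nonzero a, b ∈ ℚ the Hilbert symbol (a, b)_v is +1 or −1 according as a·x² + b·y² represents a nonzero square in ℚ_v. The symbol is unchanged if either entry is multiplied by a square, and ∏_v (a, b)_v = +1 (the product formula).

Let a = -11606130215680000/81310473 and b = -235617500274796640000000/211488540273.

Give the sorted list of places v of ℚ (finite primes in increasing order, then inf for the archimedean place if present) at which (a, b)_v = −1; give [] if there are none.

[2, 11, 17, 19, 31, inf]

(a, b) ≡ (-220286, -1101430) mod (ℚ^×)²; places V = {2, 3, 5, 7, 11, 13, 17, 19, 31, ∞}.
(a,b)_7: α=2, u≡4; β=2, v≡5 (mod 7); (4|7)=+1, (5|7)=-1; sign (−1)^0·+1^2·-1^2 = +1.
(a,b)_31: α=1, u≡30; β=3, v≡15 (mod 31); (30|31)=-1, (15|31)=-1; sign (−1)^1·-1^3·-1^1 = -1.
(a,b)_11: α=1, u≡3; β=1, v≡1 (mod 11); (3|11)=+1, (1|11)=+1; sign (−1)^1·+1^1·+1^1 = -1.
(a,b)_5: α=4, u≡4; β=7, v≡1 (mod 5); (4|5)=+1, (1|5)=+1; sign (−1)^0·+1^7·+1^4 = +1.
(a,b)_13: α=4, u≡4; β=6, v≡7 (mod 13); (4|13)=+1, (7|13)=-1; sign (−1)^0·+1^6·-1^4 = +1.
(a,b)_17: α=-1, u≡4; β=-3, v≡10 (mod 17); (4|17)=+1, (10|17)=-1; sign (−1)^0·+1^-3·-1^-1 = -1.
(a,b)_∞: sgn(-220286)=−, sgn(-1101430)=−, so -1.
(a,b)_3: α=-14, u≡1; β=-16, v≡2 (mod 3); (1|3)=+1, (2|3)=-1; sign (−1)^0·+1^-16·-1^-14 = +1.
(a,b)_19: α=1, u≡13; β=1, v≡15 (mod 19); (13|19)=-1, (15|19)=-1; sign (−1)^1·-1^1·-1^1 = -1.
(a,b)_2: α=11, β=11; u≡1, v≡5 (mod 8); ε(u)ε(v)=0·0, αω(v)=11·1, βω(u)=11·0; sum ≡ 1  ⇒  -1.
Ram(-220286, -1101430) = {2, 11, 17, 19, 31, ∞}; no ℚ_2-point on the conic.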